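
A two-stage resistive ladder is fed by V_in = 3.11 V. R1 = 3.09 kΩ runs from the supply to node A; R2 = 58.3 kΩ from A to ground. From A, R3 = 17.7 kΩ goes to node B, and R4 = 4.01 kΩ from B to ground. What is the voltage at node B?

V_B ≈ 0.481 V

Looking into the second stage from A: R3 + R4 = 21.71 kΩ appears in parallel with R2.
R2 ‖ (R3+R4) = 15.82 kΩ.
So V_A = 3.11 × 0.8366 = 2.602 V.
V_B = V_A × 0.1847 = 0.4806 V.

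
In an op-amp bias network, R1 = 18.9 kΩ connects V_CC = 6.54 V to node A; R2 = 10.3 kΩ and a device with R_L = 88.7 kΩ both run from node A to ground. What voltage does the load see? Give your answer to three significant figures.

First combine the lower leg with the load: R2 ‖ R_L = 9.228 kΩ.
Then V_out = V_CC · R2'/(R1 + R2') = 6.54 × 9.228/28.13 = 2.146 V.

V_out ≈ 2.15 V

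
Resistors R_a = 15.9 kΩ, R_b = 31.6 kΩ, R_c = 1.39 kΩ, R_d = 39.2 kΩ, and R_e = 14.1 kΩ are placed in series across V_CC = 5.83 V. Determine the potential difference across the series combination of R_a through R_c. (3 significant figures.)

V ≈ 2.79 V

ΣR = 15.9 + 31.6 + 1.39 + 39.2 + 14.1 = 102.2 kΩ.
R_{R_a..R_c} = 15.9 + 31.6 + 1.39 = 48.89 kΩ.
By the voltage-divider rule, V = 5.83 × 48.89/102.2 = 2.789 V.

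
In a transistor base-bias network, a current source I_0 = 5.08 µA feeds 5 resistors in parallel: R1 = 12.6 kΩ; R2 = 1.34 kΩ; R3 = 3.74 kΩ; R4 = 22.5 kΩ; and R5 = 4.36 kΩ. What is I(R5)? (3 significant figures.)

I ≈ 0.852 µA

Conductances: ΣG = 1/12.6 + 1/1.34 + 1/3.74 + 1/22.5 + 1/4.36 = 1.367 (1/kΩ).
R5 takes the fraction G_k/ΣG = 0.2294/1.367 = 0.1678, so I = 5.08 × 0.1678 = 0.8524 µA.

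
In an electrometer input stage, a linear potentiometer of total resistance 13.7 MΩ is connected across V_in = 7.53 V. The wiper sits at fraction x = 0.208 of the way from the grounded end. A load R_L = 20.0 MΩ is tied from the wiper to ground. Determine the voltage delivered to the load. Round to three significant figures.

Lower segment x·R_p = 2.850 MΩ; upper segment (1−x)·R_p = 10.85 MΩ.
R_L loads the lower segment: effective lower R = 2.494 MΩ.
V_out = 7.53 × 2.494/(10.85 + 2.494) = 1.407 V.
(Unloaded: V_out = x·V_in = 1.57 V.)

V_out ≈ 1.41 V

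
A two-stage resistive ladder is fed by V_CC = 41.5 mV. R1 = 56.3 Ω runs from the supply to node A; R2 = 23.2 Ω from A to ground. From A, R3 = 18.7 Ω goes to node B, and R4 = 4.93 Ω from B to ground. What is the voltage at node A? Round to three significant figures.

Node A sees R2 in parallel with the series input of stage 2, R3 + R4 = 23.63 Ω.
R2 ‖ (R3+R4) = 11.71 Ω.
So V_A = 41.5 × 0.1721 = 7.144 mV.

V_A ≈ 7.14 mV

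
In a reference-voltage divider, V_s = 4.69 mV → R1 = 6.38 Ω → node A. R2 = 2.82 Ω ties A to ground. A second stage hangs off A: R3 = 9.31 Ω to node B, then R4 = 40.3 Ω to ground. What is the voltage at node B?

V_B ≈ 1.12 mV

Looking into the second stage from A: R3 + R4 = 49.61 Ω appears in parallel with R2.
Effective lower resistance at A: R2 ‖ 49.61 = 2.668 Ω.
V_A = 4.69 × 2.668/(6.38 + 2.668) = 1.383 mV.
V_B = V_A × 0.8123 = 1.124 mV.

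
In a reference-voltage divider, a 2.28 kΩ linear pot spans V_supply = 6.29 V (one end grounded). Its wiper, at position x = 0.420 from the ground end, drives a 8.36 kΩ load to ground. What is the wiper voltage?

Lower segment x·R_p = 0.9576 kΩ; upper segment (1−x)·R_p = 1.322 kΩ.
Lower segment in parallel with the load: 0.9576 ‖ 8.36 = 0.8592 kΩ.
Loaded-divider output: V_out = 6.29 × 0.3938 = 2.477 V.

V_out ≈ 2.48 V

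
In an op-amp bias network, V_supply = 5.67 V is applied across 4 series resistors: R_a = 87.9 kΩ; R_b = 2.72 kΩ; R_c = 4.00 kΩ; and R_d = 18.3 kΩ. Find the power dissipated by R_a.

ΣR = 112.9 kΩ → I = 5.67/112.9 = 0.05021 mA.
P(R_a) = I²·R_a = (0.05021)² × 87.9 = 0.2216 mW.

P ≈ 0.222 mW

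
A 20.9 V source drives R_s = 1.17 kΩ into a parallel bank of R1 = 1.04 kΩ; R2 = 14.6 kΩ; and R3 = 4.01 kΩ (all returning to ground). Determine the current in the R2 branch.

Equivalent of the parallel group: R_p = 0.7816 kΩ.
V_A = 20.9 × 0.7816/1.952 = 8.370 V.
I(R2) = V_A / R2 = 8.370/14.6 = 0.5733 mA.

I ≈ 0.573 mA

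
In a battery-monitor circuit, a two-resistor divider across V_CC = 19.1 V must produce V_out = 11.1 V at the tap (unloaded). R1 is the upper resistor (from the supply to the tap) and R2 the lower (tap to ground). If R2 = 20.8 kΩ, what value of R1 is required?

R1 ≈ 15.0 kΩ

Required fraction k = V_out/V_CC = 0.5812.
So R1 = R2 · (V_CC/V_out − 1) = 20.8 × (19.1/11.1 − 1) = 20.8 × 0.7207 = 14.99 kΩ.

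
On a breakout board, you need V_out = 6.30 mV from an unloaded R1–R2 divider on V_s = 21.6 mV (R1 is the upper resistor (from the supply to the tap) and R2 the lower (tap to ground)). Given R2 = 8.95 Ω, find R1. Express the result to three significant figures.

R1 ≈ 21.7 Ω

V_out/V_s = R2/(R1+R2) = 0.2917.
R1 = R2·(1/k − 1) = 8.95 × 2.429 = 21.74 Ω.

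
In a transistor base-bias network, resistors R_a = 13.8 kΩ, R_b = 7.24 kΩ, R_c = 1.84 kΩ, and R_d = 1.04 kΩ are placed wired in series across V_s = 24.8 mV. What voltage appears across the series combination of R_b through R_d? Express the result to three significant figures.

ΣR = 13.8 + 7.24 + 1.84 + 1.04 = 23.92 kΩ.
R_{R_b..R_d} = 7.24 + 1.84 + 1.04 = 10.12 kΩ.
By the voltage-divider rule, V = 24.8 × 10.12/23.92 = 10.49 mV.

V ≈ 10.5 mV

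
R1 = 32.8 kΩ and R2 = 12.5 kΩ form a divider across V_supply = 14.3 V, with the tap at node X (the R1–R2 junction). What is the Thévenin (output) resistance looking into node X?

With V_supply suppressed (replaced by a short), R_th = R1 ‖ R2 = (32.80 × 12.5)/(32.80 + 12.5) = 9.051 kΩ.

R_th ≈ 9.05 kΩ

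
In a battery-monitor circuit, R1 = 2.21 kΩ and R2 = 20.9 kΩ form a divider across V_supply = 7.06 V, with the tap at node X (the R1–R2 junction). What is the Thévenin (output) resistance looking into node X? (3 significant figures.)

With V_supply suppressed (replaced by a short), R_th = R1 ‖ R2 = (2.210 × 20.9)/(2.210 + 20.9) = 1.999 kΩ.

R_th ≈ 2.00 kΩ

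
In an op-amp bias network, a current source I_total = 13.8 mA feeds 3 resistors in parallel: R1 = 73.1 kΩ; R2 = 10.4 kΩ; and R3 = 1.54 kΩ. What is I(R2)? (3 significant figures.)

I ≈ 1.75 mA

ΣG = 1/73.1 + 1/10.4 + 1/1.54 = 0.7592.
Current divider: I(R2) = I_total · G_k/ΣG = 13.8 × (0.09615/0.7592) = 13.8 × 0.1267 = 1.748 mA.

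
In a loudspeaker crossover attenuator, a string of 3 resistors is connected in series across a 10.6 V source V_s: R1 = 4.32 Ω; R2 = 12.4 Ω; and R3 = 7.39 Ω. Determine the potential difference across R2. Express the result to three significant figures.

V ≈ 5.45 V

Total series resistance ΣR = 4.32 + 12.4 + 7.39 = 24.11 Ω.
V = V_s · R/ΣR = 10.6 × 0.5143 = 5.452 V.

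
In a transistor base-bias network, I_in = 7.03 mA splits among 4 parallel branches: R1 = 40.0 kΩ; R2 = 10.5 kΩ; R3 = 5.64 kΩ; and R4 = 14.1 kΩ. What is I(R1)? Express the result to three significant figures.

I ≈ 0.477 mA

ΣG = 1/40.0 + 1/10.5 + 1/5.64 + 1/14.1 = 0.3685.
By the current-divider rule, I = I_in · G_k/ΣG = 7.03 × 0.06785 = 0.4770 mA.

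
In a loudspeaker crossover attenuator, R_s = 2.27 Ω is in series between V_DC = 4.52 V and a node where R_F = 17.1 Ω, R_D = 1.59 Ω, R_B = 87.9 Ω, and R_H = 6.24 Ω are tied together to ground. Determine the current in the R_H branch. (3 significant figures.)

I ≈ 0.246 A

Equivalent of the parallel group: R_p = 1.164 Ω.
V_A = 4.52 × 1.164/3.434 = 1.532 V.
I(R_H) = V_A / R_H = 1.532/6.24 = 0.2455 A.
(Equivalently: I_total = 1.316 A, then current-divider fraction G_k/ΣG = 0.1866.)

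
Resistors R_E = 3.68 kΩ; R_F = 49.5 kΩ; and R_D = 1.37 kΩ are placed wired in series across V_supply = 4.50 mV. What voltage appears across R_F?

Series total: ΣR = 3.68 + 49.5 + 1.37 = 54.55 kΩ.
V = V_supply · R/ΣR = 4.50 × 0.9074 = 4.083 mV.

V ≈ 4.08 mV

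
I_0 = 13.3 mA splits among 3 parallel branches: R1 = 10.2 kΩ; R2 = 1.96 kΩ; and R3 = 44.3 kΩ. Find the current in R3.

Conductances: ΣG = 1/10.2 + 1/1.96 + 1/44.3 = 0.6308 (1/kΩ).
By the current-divider rule, I = I_0 · G_k/ΣG = 13.3 × 0.03578 = 0.4759 mA.

I ≈ 0.476 mA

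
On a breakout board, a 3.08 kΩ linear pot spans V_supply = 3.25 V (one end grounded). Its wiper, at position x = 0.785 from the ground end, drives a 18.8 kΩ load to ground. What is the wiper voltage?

V_out ≈ 2.48 V

The pot divides into 0.6622 kΩ above the wiper and 2.418 kΩ below.
Lower segment in parallel with the load: 2.418 ‖ 18.8 = 2.142 kΩ.
V_out = 3.25 × 2.142/(0.6622 + 2.142) = 2.483 V.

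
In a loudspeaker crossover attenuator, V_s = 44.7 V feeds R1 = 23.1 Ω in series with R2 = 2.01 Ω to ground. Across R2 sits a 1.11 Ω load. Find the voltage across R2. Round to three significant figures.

The load sits in parallel with R2, giving an effective lower resistance R2' = R2·R_L/(R2+R_L) = 0.7151 Ω.
Then V_out = V_s · R2'/(R1 + R2') = 44.7 × 0.7151/23.82 = 1.342 V.

V_out ≈ 1.34 V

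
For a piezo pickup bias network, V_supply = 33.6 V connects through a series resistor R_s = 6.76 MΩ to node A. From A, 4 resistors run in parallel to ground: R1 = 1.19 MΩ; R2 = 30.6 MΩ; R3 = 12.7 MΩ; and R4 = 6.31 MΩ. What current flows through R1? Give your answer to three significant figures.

Combine the parallel branches: R_p = (1/1.19 + 1/30.6 + 1/12.7 + 1/6.31)⁻¹ = 0.9007 MΩ.
Node voltage V_A = V_supply · R_p/(R_s + R_p) = 33.6 × 0.1176 = 3.951 V.
Branch current I = V_A/R1 = 3.951/1.19 = 3.320 µA.
(Equivalently: I_total = 4.386 µA, then current-divider fraction G_k/ΣG = 0.7569.)

I ≈ 3.32 µA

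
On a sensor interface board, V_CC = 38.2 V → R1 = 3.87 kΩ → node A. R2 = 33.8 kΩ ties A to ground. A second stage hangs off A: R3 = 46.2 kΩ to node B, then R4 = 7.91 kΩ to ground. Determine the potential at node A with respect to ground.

Looking into the second stage from A: R3 + R4 = 54.11 kΩ appears in parallel with R2.
Effective lower resistance at A: R2 ‖ 54.11 = 20.80 kΩ.
V_A = 38.2 × 20.80/(3.87 + 20.80) = 32.21 V.

V_A ≈ 32.2 V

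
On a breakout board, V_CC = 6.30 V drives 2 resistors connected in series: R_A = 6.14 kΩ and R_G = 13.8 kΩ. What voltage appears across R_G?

ΣR = 6.14 + 13.8 = 19.94 kΩ.
By the voltage-divider rule, V = 6.30 × 13.80/19.94 = 4.360 V.

V ≈ 4.36 V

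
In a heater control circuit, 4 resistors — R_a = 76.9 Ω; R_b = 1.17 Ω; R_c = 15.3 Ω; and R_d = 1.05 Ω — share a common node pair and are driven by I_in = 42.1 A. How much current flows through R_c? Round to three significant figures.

I ≈ 1.46 A

ΣG = 1/76.9 + 1/1.17 + 1/15.3 + 1/1.05 = 1.885.
By the current-divider rule, I = I_in · G_k/ΣG = 42.1 × 0.03467 = 1.459 A.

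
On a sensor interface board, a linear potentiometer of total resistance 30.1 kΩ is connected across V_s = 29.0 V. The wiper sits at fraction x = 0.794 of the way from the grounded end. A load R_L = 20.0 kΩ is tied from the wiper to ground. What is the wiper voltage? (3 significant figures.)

V_out ≈ 18.5 V

Lower segment x·R_p = 23.90 kΩ; upper segment (1−x)·R_p = 6.201 kΩ.
(x·R_p) ‖ R_L = 10.89 kΩ.
V_out = 29.0 × 10.89/(6.201 + 10.89) = 18.48 V.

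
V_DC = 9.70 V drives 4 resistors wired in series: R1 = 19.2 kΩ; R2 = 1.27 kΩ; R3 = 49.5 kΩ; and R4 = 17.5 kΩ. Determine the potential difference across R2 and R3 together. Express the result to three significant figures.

V ≈ 5.63 V

Total series resistance ΣR = 19.2 + 1.27 + 49.5 + 17.5 = 87.47 kΩ.
R_{R2..R3} = 1.27 + 49.5 = 50.77 kΩ.
V = V_DC · R/ΣR = 9.70 × 0.5804 = 5.630 V.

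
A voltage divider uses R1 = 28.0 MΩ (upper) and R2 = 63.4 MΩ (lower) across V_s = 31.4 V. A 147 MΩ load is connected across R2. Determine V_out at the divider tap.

R2 ‖ R_L = (63.4 × 147)/(63.4 + 147) = 44.30 MΩ.
Now apply the divider: V_out = 31.4 × 0.6127 = 19.24 V.

V_out ≈ 19.2 V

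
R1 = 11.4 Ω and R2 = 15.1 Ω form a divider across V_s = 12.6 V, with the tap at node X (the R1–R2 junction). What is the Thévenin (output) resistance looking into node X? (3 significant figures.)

R_th ≈ 6.50 Ω

Looking into X with the source shorted: R_th = R1·R2/(R1+R2) = 11.40 × 15.1/26.50 = 6.496 Ω.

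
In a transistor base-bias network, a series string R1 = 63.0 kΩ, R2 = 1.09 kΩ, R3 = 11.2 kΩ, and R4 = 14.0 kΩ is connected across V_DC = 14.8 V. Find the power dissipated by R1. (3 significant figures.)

P ≈ 1.73 mW

The common current is I = 14.8/89.29 = 0.1658 mA.
V(R1) = I·R = 10.44 V; P = V·I = 10.44 × 0.1658 = 1.731 mW.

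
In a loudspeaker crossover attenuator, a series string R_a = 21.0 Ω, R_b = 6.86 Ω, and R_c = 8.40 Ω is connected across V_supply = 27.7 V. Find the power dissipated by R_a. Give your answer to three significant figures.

The common current is I = 27.7/36.26 = 0.7639 A.
V(R_a) = I·R = 16.04 V; P = V·I = 16.04 × 0.7639 = 12.26 W.

P ≈ 12.3 W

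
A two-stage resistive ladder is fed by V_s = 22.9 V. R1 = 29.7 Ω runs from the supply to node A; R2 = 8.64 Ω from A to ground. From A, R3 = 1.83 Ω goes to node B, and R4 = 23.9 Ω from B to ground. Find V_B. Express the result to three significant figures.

Looking into the second stage from A: R3 + R4 = 25.73 Ω appears in parallel with R2.
Effective lower resistance at A: R2 ‖ 25.73 = 6.468 Ω.
So V_A = 22.9 × 0.1788 = 4.095 V.
Stage 2 is unloaded, so V_B = V_A · R4/(R3+R4) = 4.095 × 23.9/25.73 = 3.804 V.

V_B ≈ 3.80 V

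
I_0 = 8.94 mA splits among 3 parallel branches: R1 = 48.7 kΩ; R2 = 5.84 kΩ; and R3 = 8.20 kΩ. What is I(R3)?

ΣG = 1/48.7 + 1/5.84 + 1/8.20 = 0.3137.
R3 takes the fraction G_k/ΣG = 0.1220/0.3137 = 0.3887, so I = 8.94 × 0.3887 = 3.475 mA.

I ≈ 3.48 mA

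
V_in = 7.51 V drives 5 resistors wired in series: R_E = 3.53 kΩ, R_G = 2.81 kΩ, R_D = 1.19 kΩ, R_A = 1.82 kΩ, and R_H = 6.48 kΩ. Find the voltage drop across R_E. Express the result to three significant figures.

Series total: ΣR = 3.53 + 2.81 + 1.19 + 1.82 + 6.48 = 15.83 kΩ.
By the voltage-divider rule, V = 7.51 × 3.530/15.83 = 1.675 V.

V ≈ 1.67 V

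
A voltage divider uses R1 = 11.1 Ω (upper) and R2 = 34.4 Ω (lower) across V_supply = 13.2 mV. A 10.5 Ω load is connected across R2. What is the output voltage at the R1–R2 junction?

V_out ≈ 5.55 mV

First combine the lower leg with the load: R2 ‖ R_L = 8.045 Ω.
Now apply the divider: V_out = 13.2 × 0.4202 = 5.547 mV.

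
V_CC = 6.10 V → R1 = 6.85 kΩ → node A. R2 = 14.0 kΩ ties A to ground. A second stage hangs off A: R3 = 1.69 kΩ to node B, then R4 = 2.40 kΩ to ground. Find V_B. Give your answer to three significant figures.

V_B ≈ 1.13 V

Node A sees R2 in parallel with the series input of stage 2, R3 + R4 = 4.090 kΩ.
Effective lower resistance at A: R2 ‖ 4.090 = 3.165 kΩ.
So V_A = 6.10 × 0.3160 = 1.928 V.
V_B = V_A × 0.5868 = 1.131 V.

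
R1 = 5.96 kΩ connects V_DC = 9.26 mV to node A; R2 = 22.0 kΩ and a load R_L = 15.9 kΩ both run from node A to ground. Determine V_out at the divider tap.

First combine the lower leg with the load: R2 ‖ R_L = 9.230 kΩ.
Now apply the divider: V_out = 9.26 × 0.6076 = 5.627 mV.

V_out ≈ 5.63 mV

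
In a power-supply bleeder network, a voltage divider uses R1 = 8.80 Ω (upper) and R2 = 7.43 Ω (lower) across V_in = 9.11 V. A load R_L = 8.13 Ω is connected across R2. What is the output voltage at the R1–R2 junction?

V_out ≈ 2.79 V

First combine the lower leg with the load: R2 ‖ R_L = 3.882 Ω.
Then V_out = V_in · R2'/(R1 + R2') = 9.11 × 3.882/12.68 = 2.789 V.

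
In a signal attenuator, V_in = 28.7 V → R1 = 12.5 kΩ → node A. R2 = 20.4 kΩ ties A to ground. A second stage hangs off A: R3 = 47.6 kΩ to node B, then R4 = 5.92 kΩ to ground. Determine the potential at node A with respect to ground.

Looking into the second stage from A: R3 + R4 = 53.52 kΩ appears in parallel with R2.
Effective lower resistance at A: R2 ‖ 53.52 = 14.77 kΩ.
V_A = 28.7 × 14.77/(12.5 + 14.77) = 15.54 V.

V_A ≈ 15.5 V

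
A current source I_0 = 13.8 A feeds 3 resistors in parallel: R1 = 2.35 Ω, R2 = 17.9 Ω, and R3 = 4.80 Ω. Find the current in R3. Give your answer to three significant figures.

Total conductance ΣG = 1/2.35 + 1/17.9 + 1/4.80 = 0.6897 (units of 1/Ω).
R3 takes the fraction G_k/ΣG = 0.2083/0.6897 = 0.3021, so I = 13.8 × 0.3021 = 4.168 A.

I ≈ 4.17 A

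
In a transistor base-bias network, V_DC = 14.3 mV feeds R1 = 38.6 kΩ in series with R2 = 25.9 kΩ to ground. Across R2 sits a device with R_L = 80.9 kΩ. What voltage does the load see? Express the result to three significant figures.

V_out ≈ 4.82 mV

R2 ‖ R_L = (25.9 × 80.9)/(25.9 + 80.9) = 19.62 kΩ.
Now apply the divider: V_out = 14.3 × 0.3370 = 4.819 mV.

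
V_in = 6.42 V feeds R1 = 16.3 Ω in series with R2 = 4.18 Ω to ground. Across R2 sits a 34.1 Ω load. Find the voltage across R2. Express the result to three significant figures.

R2 ‖ R_L = (4.18 × 34.1)/(4.18 + 34.1) = 3.724 Ω.
Then V_out = V_in · R2'/(R1 + R2') = 6.42 × 3.724/20.02 = 1.194 V.

V_out ≈ 1.19 V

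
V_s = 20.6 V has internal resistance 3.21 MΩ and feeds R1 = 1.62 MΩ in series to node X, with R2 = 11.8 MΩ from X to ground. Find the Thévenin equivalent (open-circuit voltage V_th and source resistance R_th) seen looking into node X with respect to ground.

V_th ≈ 14.6 V, R_th ≈ 3.43 MΩ

R1' = 3.21 + 1.62 = 4.830 MΩ (source resistance + R1).
Open-circuit (no load on X): V_th = V_s · R2/(R1' + R2) = 20.6 × 11.8/(4.830 + 11.8) = 14.62 V.
Looking into X with the source shorted: R_th = R1'·R2/(R1'+R2) = 4.830 × 11.8/16.63 = 3.427 MΩ.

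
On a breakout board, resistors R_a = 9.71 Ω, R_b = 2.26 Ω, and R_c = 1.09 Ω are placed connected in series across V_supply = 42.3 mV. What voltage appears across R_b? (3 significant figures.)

Total series resistance ΣR = 9.71 + 2.26 + 1.09 = 13.06 Ω.
By the voltage-divider rule, V = 42.3 × 2.260/13.06 = 7.320 mV.

V ≈ 7.32 mV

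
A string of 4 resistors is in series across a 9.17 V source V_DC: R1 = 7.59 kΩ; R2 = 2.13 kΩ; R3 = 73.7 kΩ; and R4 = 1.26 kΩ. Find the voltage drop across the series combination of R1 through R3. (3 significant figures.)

Total series resistance ΣR = 7.59 + 2.13 + 73.7 + 1.26 = 84.68 kΩ.
R_{R1..R3} = 7.59 + 2.13 + 73.7 = 83.42 kΩ.
By the voltage-divider rule, V = 9.17 × 83.42/84.68 = 9.034 V.

V ≈ 9.03 V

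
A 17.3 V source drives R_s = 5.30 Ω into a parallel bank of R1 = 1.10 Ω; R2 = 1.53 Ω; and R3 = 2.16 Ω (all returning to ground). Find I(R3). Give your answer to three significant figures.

Equivalent of the parallel group: R_p = 0.4937 Ω.
V_A = 17.3 × 0.4937/5.794 = 1.474 V.
Branch current I = V_A/R3 = 1.474/2.16 = 0.6825 A.

I ≈ 0.682 A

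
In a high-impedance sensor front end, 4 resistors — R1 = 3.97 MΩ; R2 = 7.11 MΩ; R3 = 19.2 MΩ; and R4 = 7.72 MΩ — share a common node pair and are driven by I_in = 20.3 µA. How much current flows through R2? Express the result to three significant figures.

ΣG = 1/3.97 + 1/7.11 + 1/19.2 + 1/7.72 = 0.5742.
Current divider: I(R2) = I_in · G_k/ΣG = 20.3 × (0.1406/0.5742) = 20.3 × 0.2450 = 4.973 µA.

I ≈ 4.97 µA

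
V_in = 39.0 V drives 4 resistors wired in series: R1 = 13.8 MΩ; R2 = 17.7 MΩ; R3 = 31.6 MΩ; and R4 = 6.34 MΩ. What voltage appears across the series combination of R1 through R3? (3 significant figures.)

ΣR = 13.8 + 17.7 + 31.6 + 6.34 = 69.44 MΩ.
R_{R1..R3} = 13.8 + 17.7 + 31.6 = 63.10 MΩ.
Voltage divider: V = V_in · (63.10 / 69.44) = 39.0 × 0.9087 = 35.44 V.

V ≈ 35.4 V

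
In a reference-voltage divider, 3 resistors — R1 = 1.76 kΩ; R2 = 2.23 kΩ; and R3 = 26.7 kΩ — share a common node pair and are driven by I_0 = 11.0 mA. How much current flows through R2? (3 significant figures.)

I ≈ 4.68 mA

Conductances: ΣG = 1/1.76 + 1/2.23 + 1/26.7 = 1.054 (1/kΩ).
By the current-divider rule, I = I_0 · G_k/ΣG = 11.0 × 0.4254 = 4.680 mA.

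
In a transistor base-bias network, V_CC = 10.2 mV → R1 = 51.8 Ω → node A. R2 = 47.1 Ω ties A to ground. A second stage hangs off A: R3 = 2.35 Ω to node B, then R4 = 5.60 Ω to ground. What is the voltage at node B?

V_B ≈ 0.834 mV

Node A sees R2 in parallel with the series input of stage 2, R3 + R4 = 7.950 Ω.
R2 ‖ (R3+R4) = 6.802 Ω.
First divider: V_A = V_CC · 6.802/(51.8 + 6.802) = 1.184 mV.
V_B = V_A × 0.7044 = 0.8340 mV.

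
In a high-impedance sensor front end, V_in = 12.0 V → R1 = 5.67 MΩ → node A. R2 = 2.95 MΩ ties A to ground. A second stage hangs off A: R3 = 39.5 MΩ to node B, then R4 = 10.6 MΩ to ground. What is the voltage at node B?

The second stage (R3 + R4 = 50.10 MΩ) loads node A in parallel with R2.
R2 ‖ (R3+R4) = 2.786 MΩ.
V_A = 12.0 × 2.786/(5.67 + 2.786) = 3.954 V.
Stage 2 is unloaded, so V_B = V_A · R4/(R3+R4) = 3.954 × 10.6/50.10 = 0.8365 V.

V_B ≈ 0.836 V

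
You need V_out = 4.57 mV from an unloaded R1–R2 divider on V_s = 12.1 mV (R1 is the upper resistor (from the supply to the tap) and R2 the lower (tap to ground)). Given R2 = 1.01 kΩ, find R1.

V_out/V_s = R2/(R1+R2) = 0.3777.
R1 = R2·(1/k − 1) = 1.01 × 1.648 = 1.664 kΩ.

R1 ≈ 1.66 kΩ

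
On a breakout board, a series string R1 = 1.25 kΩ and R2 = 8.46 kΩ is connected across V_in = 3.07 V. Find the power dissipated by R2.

The common current is I = 3.07/9.710 = 0.3162 mA.
P(R2) = I²·R2 = (0.3162)² × 8.46 = 0.8457 mW.

P ≈ 0.846 mW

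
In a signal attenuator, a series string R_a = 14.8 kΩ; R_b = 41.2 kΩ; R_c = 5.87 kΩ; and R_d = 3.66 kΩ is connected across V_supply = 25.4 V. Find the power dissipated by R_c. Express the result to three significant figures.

The common current is I = 25.4/65.53 = 0.3876 mA.
P(R_c) = I²·R_c = (0.3876)² × 5.87 = 0.8819 mW.

P ≈ 0.882 mW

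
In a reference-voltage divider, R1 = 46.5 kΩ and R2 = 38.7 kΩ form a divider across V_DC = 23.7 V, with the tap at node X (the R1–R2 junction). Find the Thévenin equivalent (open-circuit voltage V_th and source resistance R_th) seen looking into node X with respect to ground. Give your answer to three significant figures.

V_th ≈ 10.8 V, R_th ≈ 21.1 kΩ

V_th is the unloaded tap voltage: V_DC · R2/(R1+R2) = 23.7 × 0.4542 = 10.77 V.
With V_DC suppressed (replaced by a short), R_th = R1 ‖ R2 = (46.50 × 38.7)/(46.50 + 38.7) = 21.12 kΩ.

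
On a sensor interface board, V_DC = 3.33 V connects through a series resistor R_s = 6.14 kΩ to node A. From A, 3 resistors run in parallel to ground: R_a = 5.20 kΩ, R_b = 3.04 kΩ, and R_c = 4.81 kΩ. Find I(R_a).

I ≈ 0.117 mA

Equivalent of the parallel group: R_p = 1.371 kΩ.
V_A = 3.33 × 1.371/7.511 = 0.6080 V.
Branch current I = V_A/R_a = 0.6080/5.20 = 0.1169 mA.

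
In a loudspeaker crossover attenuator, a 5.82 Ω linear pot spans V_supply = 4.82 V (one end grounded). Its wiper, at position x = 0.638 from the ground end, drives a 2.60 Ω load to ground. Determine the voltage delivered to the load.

Lower segment x·R_p = 3.713 Ω; upper segment (1−x)·R_p = 2.107 Ω.
Lower segment in parallel with the load: 3.713 ‖ 2.60 = 1.529 Ω.
Then V_out = V_supply · 1.529/(2.107 + 1.529) = 2.027 V.

V_out ≈ 2.03 V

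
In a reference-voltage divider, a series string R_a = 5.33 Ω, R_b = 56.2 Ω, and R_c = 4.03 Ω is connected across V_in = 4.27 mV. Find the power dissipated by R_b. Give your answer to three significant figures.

P ≈ 0.238 µW

Series current I = V_in/ΣR = 4.27/65.56 = 0.06513 mA.
P(R_b) = I²·R_b = (0.06513)² × 56.2 = 0.2384 µW.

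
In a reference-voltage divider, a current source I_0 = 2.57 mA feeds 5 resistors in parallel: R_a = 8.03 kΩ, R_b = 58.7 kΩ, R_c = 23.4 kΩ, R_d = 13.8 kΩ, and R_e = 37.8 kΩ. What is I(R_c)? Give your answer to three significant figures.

I ≈ 0.388 mA

Conductances: ΣG = 1/8.03 + 1/58.7 + 1/23.4 + 1/13.8 + 1/37.8 = 0.2832 (1/kΩ).
By the current-divider rule, I = I_0 · G_k/ΣG = 2.57 × 0.1509 = 0.3878 mA.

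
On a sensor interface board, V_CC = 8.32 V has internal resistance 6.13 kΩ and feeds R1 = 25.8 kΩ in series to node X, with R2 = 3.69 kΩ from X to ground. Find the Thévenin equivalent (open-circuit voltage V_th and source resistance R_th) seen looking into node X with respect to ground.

R1' = 6.13 + 25.8 = 31.93 kΩ (source resistance + R1).
With X open, the divider is unloaded: V_th = 8.32 × 3.69/35.62 = 0.8619 V.
Zeroing V_CC shorts the top of R1' to ground, so R_th = R1' ‖ R2 = 3.308 kΩ.

V_th ≈ 0.862 V, R_th ≈ 3.31 kΩ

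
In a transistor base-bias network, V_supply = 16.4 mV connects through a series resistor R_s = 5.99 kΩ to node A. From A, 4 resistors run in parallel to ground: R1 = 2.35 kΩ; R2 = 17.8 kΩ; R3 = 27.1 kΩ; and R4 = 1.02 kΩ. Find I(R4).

I ≈ 1.61 µA

Equivalent of the parallel group: R_p = 0.6671 kΩ.
V_A by voltage divider: V_A = 16.4 × 0.6671/(5.99 + 0.6671) = 1.643 mV.
I(R4) = V_A / R4 = 1.643/1.02 = 1.611 µA.
(Check via current divider: I_total = 2.464 µA; share G_k/ΣG = 0.6540 → same result.)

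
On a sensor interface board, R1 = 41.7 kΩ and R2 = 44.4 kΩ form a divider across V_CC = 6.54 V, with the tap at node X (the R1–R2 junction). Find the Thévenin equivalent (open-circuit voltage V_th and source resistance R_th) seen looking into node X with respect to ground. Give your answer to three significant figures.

With X open, the divider is unloaded: V_th = 6.54 × 44.4/86.10 = 3.373 V.
Zeroing V_CC shorts the top of R1 to ground, so R_th = R1 ‖ R2 = 21.50 kΩ.

V_th ≈ 3.37 V, R_th ≈ 21.5 kΩ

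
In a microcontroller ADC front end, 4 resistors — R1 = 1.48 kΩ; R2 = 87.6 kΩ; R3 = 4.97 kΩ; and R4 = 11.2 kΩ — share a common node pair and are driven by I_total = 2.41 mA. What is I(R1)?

I ≈ 1.67 mA

Conductances: ΣG = 1/1.48 + 1/87.6 + 1/4.97 + 1/11.2 = 0.9776 (1/kΩ).
R1 takes the fraction G_k/ΣG = 0.6757/0.9776 = 0.6912, so I = 2.41 × 0.6912 = 1.666 mA.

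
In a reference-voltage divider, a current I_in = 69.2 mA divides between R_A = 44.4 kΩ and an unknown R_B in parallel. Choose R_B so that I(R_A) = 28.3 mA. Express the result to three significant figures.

In a two-way split, I_A/I_in = R_B/(R_A + R_B).
With f = 0.4090, R_B = R_A · f/(1−f) = 44.4 × 0.6919 = 30.72 kΩ.

R_B ≈ 30.7 kΩ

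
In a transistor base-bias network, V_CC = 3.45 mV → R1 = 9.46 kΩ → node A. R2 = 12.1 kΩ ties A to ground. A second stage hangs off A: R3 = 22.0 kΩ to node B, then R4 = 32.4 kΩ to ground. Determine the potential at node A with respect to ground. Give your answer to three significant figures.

Looking into the second stage from A: R3 + R4 = 54.40 kΩ appears in parallel with R2.
R2 ‖ (R3+R4) = 9.898 kΩ.
V_A = 3.45 × 9.898/(9.46 + 9.898) = 1.764 mV.

V_A ≈ 1.76 mV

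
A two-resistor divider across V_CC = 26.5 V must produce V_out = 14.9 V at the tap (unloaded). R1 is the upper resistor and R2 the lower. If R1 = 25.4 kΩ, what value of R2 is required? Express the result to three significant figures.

Required fraction k = V_out/V_CC = 0.5623.
R2 = R1 · 0.5623/(1 − 0.5623) = 32.63 kΩ.

R2 ≈ 32.6 kΩ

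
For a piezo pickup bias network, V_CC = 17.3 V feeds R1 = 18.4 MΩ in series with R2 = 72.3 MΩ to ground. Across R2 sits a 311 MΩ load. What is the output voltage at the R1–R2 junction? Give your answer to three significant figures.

R2 ‖ R_L = (72.3 × 311)/(72.3 + 311) = 58.66 MΩ.
Voltage divider with the loaded lower leg: V_out = 17.3 × 58.66/(18.4 + 58.66) = 17.3 × 0.7612 = 13.17 V.

V_out ≈ 13.2 V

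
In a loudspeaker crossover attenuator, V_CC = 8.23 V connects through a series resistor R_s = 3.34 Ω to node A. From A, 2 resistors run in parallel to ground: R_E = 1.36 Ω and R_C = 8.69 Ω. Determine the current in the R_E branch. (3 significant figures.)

I ≈ 1.58 A

Combine the parallel branches: R_p = (1/1.36 + 1/8.69)⁻¹ = 1.176 Ω.
Node voltage V_A = V_CC · R_p/(R_s + R_p) = 8.23 × 0.2604 = 2.143 V.
I(R_E) = V_A / R_E = 2.143/1.36 = 1.576 A.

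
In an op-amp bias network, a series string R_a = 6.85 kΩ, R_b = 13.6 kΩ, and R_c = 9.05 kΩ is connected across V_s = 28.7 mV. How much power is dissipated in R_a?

ΣR = 29.50 kΩ → I = 28.7/29.50 = 0.9729 µA.
P(R_a) = I²·R_a = (0.9729)² × 6.85 = 6.484 nW.

P ≈ 6.48 nW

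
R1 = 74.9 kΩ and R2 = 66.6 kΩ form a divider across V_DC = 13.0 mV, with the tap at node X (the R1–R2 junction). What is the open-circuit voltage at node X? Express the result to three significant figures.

Open-circuit (no load on X): V_th = V_DC · R2/(R1 + R2) = 13.0 × 66.6/(74.90 + 66.6) = 6.119 mV.

V_th ≈ 6.12 mV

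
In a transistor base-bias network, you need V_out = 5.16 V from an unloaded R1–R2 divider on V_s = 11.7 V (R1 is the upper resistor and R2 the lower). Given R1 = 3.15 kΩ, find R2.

Required fraction k = V_out/V_s = 0.4410.
So R2 = R1 · V_out/(V_s − V_out) = 3.15 × 5.16/(11.7 − 5.16) = 3.15 × 0.7890 = 2.485 kΩ.

R2 ≈ 2.49 kΩ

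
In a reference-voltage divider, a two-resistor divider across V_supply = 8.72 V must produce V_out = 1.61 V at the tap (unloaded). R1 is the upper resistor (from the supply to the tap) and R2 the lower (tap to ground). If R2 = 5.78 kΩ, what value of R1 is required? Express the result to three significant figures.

The divider ratio is R2/(R1+R2) = 1.61/8.72 = 0.1846.
R1 = R2·(1/k − 1) = 5.78 × 4.416 = 25.53 kΩ.

R1 ≈ 25.5 kΩ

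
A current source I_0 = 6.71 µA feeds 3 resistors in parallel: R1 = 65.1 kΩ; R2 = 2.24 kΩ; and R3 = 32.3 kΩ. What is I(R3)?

I ≈ 0.422 µA

Conductances: ΣG = 1/65.1 + 1/2.24 + 1/32.3 = 0.4927 (1/kΩ).
Current divider: I(R3) = I_0 · G_k/ΣG = 6.71 × (0.03096/0.4927) = 6.71 × 0.06283 = 0.4216 µA.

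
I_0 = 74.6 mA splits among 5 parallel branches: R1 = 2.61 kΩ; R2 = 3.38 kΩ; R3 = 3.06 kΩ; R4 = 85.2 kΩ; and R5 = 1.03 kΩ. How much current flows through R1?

Total conductance ΣG = 1/2.61 + 1/3.38 + 1/3.06 + 1/85.2 + 1/1.03 = 1.988 (units of 1/kΩ).
By the current-divider rule, I = I_0 · G_k/ΣG = 74.6 × 0.1927 = 14.37 mA.

I ≈ 14.4 mA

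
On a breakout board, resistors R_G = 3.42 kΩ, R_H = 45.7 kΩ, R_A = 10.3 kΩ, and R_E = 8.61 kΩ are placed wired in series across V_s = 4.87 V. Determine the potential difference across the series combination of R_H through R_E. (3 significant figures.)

V ≈ 4.63 V

Series total: ΣR = 3.42 + 45.7 + 10.3 + 8.61 = 68.03 kΩ.
R_{R_H..R_E} = 45.7 + 10.3 + 8.61 = 64.61 kΩ.
By the voltage-divider rule, V = 4.87 × 64.61/68.03 = 4.625 V.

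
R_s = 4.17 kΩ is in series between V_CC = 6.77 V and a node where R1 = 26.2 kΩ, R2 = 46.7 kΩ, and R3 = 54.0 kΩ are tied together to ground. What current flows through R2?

I ≈ 0.109 mA

Equivalent of the parallel group: R_p = 12.80 kΩ.
V_A = 6.77 × 12.80/16.97 = 5.107 V.
I(R2) = V_A / R2 = 5.107/46.7 = 0.1094 mA.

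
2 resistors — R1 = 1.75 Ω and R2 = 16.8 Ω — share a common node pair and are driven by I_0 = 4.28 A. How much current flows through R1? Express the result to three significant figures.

I ≈ 3.88 A

With just two branches, the current splits inversely with resistance.
I(R1) = 4.28 × 16.8/(1.75 + 16.8) = 4.28 × 0.9057 = 3.876 A.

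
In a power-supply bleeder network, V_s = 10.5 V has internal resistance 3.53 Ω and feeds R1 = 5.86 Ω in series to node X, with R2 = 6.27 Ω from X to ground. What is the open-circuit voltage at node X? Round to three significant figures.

R1' = 3.53 + 5.86 = 9.390 Ω (source resistance + R1).
With X open, the divider is unloaded: V_th = 10.5 × 6.27/15.66 = 4.204 V.

V_th ≈ 4.20 V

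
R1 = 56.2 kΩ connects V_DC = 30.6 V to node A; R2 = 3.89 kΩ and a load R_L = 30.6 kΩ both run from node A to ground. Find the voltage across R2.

V_out ≈ 1.77 V

First combine the lower leg with the load: R2 ‖ R_L = 3.451 kΩ.
Then V_out = V_DC · R2'/(R1 + R2') = 30.6 × 3.451/59.65 = 1.770 V.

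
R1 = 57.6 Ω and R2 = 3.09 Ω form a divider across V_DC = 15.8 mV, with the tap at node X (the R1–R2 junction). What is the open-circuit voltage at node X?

V_th is the unloaded tap voltage: V_DC · R2/(R1+R2) = 15.8 × 0.05091 = 0.8044 mV.

V_th ≈ 0.804 mV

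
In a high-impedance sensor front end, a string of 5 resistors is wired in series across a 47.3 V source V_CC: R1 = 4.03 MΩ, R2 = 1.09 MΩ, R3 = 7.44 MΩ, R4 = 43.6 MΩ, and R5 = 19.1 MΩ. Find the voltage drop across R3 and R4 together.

Total series resistance ΣR = 4.03 + 1.09 + 7.44 + 43.6 + 19.1 = 75.26 MΩ.
R_{R3..R4} = 7.44 + 43.6 = 51.04 MΩ.
Voltage divider: V = V_CC · (51.04 / 75.26) = 47.3 × 0.6782 = 32.08 V.

V ≈ 32.1 V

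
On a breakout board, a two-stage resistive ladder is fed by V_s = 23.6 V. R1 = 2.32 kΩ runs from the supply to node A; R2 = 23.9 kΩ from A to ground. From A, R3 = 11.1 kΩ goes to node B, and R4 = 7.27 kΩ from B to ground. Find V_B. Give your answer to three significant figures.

V_B ≈ 7.63 V

The second stage (R3 + R4 = 18.37 kΩ) loads node A in parallel with R2.
R2 ‖ (R3+R4) = 10.39 kΩ.
First divider: V_A = V_s · 10.39/(2.32 + 10.39) = 19.29 V.
Stage 2 is unloaded, so V_B = V_A · R4/(R3+R4) = 19.29 × 7.27/18.37 = 7.635 V.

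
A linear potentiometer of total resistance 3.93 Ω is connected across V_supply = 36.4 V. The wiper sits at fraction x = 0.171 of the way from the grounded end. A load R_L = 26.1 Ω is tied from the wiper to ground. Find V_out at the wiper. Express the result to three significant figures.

Lower segment x·R_p = 0.6720 Ω; upper segment (1−x)·R_p = 3.258 Ω.
(x·R_p) ‖ R_L = 0.6552 Ω.
V_out = 36.4 × 0.6552/(3.258 + 0.6552) = 6.094 V.
(Unloaded: V_out = x·V_supply = 6.22 V.)

V_out ≈ 6.09 V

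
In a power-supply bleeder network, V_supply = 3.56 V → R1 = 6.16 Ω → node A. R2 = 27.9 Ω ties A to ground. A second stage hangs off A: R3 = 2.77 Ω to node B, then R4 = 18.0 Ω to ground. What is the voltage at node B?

V_B ≈ 2.03 V

Node A sees R2 in parallel with the series input of stage 2, R3 + R4 = 20.77 Ω.
Effective lower resistance at A: R2 ‖ 20.77 = 11.91 Ω.
V_A = 3.56 × 11.91/(6.16 + 11.91) = 2.346 V.
V_B = V_A × 0.8666 = 2.033 V.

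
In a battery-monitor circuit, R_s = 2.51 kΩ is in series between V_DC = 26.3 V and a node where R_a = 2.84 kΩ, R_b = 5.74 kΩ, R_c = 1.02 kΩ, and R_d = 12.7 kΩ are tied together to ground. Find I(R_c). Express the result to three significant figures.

I ≈ 5.18 mA

Parallel bank: R_p = 1/(1/2.84 + 1/5.74 + 1/1.02 + 1/12.7) = 0.6307 kΩ.
Node voltage V_A = V_DC · R_p/(R_s + R_p) = 26.3 × 0.2008 = 5.282 V.
Branch current I = V_A/R_c = 5.282/1.02 = 5.178 mA.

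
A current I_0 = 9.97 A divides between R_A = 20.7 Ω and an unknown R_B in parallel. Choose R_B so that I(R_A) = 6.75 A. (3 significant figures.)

The fraction through R_A equals R_B/(R_A+R_B).
6.75/9.97 = R_B/(R_A + R_B) → R_B = R_A · (0.6770)/(1 − 0.6770) = 20.7 × 2.096 = 43.39 Ω.

R_B ≈ 43.4 Ω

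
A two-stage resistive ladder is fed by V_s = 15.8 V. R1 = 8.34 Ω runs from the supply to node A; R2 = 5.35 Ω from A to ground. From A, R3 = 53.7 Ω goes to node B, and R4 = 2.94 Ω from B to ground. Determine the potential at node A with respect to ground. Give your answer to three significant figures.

The second stage (R3 + R4 = 56.64 Ω) loads node A in parallel with R2.
Effective lower resistance at A: R2 ‖ 56.64 = 4.888 Ω.
V_A = 15.8 × 4.888/(8.34 + 4.888) = 5.839 V.

V_A ≈ 5.84 V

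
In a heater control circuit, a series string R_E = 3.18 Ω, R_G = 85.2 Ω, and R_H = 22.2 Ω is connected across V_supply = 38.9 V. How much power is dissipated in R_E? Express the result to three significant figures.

P ≈ 0.394 W

Series current I = V_supply/ΣR = 38.9/110.6 = 0.3518 A.
V(R_E) = I·R = 1.119 V; P = V·I = 1.119 × 0.3518 = 0.3935 W.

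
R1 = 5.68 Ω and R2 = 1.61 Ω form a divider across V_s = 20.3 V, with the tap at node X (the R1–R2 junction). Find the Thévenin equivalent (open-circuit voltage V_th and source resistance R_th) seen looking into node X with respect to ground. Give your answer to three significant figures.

V_th ≈ 4.48 V, R_th ≈ 1.25 Ω

V_th is the unloaded tap voltage: V_s · R2/(R1+R2) = 20.3 × 0.2209 = 4.483 V.
Looking into X with the source shorted: R_th = R1·R2/(R1+R2) = 5.680 × 1.61/7.290 = 1.254 Ω.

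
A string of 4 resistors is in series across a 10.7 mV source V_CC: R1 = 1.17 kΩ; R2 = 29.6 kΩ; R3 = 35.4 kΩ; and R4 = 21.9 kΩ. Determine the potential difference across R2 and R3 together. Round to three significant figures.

V ≈ 7.90 mV

Total series resistance ΣR = 1.17 + 29.6 + 35.4 + 21.9 = 88.07 kΩ.
R_{R2..R3} = 29.6 + 35.4 = 65.00 kΩ.
V = V_CC · R/ΣR = 10.7 × 0.7380 = 7.897 mV.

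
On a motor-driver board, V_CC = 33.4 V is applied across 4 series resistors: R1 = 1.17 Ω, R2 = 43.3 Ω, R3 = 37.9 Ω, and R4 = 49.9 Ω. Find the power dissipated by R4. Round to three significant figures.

ΣR = 132.3 Ω → I = 33.4/132.3 = 0.2525 A.
V(R4) = I·R = 12.60 V; P = V·I = 12.60 × 0.2525 = 3.182 W.

P ≈ 3.18 W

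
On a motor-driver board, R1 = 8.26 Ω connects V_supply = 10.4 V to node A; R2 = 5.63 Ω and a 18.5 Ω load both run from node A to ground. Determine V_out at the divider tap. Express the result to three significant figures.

V_out ≈ 3.57 V

R2 ‖ R_L = (5.63 × 18.5)/(5.63 + 18.5) = 4.316 Ω.
Then V_out = V_supply · R2'/(R1 + R2') = 10.4 × 4.316/12.58 = 3.569 V.
(Unloaded it would be 4.22 V; the load pulls it down.)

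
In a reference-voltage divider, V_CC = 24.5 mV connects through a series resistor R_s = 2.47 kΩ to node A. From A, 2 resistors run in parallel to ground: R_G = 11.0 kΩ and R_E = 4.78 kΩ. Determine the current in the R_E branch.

I ≈ 2.94 µA

Combine the parallel branches: R_p = (1/11.0 + 1/4.78)⁻¹ = 3.332 kΩ.
V_A by voltage divider: V_A = 24.5 × 3.332/(2.47 + 3.332) = 14.07 mV.
I(R_E) = V_A / R_E = 14.07/4.78 = 2.944 µA.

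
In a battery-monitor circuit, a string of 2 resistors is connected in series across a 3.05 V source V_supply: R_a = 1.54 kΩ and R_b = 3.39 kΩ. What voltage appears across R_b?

V ≈ 2.10 V

Series total: ΣR = 1.54 + 3.39 = 4.930 kΩ.
V = V_supply · R/ΣR = 3.05 × 0.6876 = 2.097 V.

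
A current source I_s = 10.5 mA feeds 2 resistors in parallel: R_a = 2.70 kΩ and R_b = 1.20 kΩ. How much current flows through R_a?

I ≈ 3.23 mA

For two parallel branches, I_k = I_s · (other R)/(sum of R).
I(R_a) = 10.5 × 1.20/(2.70 + 1.20) = 10.5 × 0.3077 = 3.231 mA.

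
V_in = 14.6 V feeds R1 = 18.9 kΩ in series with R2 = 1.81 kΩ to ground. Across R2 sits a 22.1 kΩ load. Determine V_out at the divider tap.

The load sits in parallel with R2, giving an effective lower resistance R2' = R2·R_L/(R2+R_L) = 1.673 kΩ.
Then V_out = V_in · R2'/(R1 + R2') = 14.6 × 1.673/20.57 = 1.187 V.
(Unloaded it would be 1.28 V; the load pulls it down.)

V_out ≈ 1.19 V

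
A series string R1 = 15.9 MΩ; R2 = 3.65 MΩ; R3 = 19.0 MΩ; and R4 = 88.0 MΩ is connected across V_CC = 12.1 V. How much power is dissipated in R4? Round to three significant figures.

Series current I = V_CC/ΣR = 12.1/126.5 = 0.09561 µA.
P = I²R = 0.009142 × 88.0 = 0.8045 µW.

P ≈ 0.805 µW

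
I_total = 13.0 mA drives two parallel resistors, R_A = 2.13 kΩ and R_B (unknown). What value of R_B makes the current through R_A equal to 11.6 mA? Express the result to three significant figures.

Two-branch current divider: I_A = I_total · R_B/(R_A + R_B).
11.6/13.0 = R_B/(R_A + R_B) → R_B = R_A · (0.8923)/(1 − 0.8923) = 2.13 × 8.286 = 17.65 kΩ.

R_B ≈ 17.6 kΩ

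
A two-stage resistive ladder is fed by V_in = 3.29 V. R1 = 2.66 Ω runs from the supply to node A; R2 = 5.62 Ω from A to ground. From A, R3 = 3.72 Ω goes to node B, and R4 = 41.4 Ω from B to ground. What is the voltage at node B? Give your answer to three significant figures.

Node A sees R2 in parallel with the series input of stage 2, R3 + R4 = 45.12 Ω.
Effective lower resistance at A: R2 ‖ 45.12 = 4.998 Ω.
V_A = 3.29 × 4.998/(2.66 + 4.998) = 2.147 V.
Stage 2 is unloaded, so V_B = V_A · R4/(R3+R4) = 2.147 × 41.4/45.12 = 1.970 V.

V_B ≈ 1.97 V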